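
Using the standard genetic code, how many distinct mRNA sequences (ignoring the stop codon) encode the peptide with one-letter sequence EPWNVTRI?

4608

Glu: 2 codons.
Pro: 4 codons.
Trp: 1 codon.
Asn: 2 codons.
Val: 4 codons.
Thr: 4 codons.
Arg: 6 codons.
Ile: 3 codons.
2 × 4 × 1 × 2 × 4 × 4 × 6 × 3 = 4608.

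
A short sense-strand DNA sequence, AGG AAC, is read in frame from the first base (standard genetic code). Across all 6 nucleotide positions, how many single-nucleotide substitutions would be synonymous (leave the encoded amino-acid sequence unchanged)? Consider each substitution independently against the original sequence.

3

Codon 1 (AGG, Arg): 2 synonymous substitutions.
Codon 2 (AAC, Asn): 1 synonymous substitution.
Total: 2 + 1 = 3.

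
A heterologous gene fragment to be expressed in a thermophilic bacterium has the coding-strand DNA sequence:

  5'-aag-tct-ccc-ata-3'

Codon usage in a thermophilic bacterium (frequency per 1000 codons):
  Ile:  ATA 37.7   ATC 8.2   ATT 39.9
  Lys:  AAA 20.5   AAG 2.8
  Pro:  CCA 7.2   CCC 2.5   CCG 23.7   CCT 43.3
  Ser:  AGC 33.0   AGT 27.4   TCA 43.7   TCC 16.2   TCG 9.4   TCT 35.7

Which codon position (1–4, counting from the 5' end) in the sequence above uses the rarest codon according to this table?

Codon 1 AAG (Lys): 2.8 per 1000.
Codon 2 TCT (Ser): 35.7 per 1000.
Codon 3 CCC (Pro): 2.5 per 1000.
Codon 4 ATA (Ile): 37.7 per 1000.
Lowest frequency is 2.5 at codon 3.

3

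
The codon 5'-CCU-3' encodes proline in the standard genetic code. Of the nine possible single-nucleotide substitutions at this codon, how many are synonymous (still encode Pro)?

3

Position 1: none → 0 synonymous.
Position 2: none → 0 synonymous.
Position 3: CCC, CCA, CCG → 3 synonymous.
Total: 0 + 0 + 3 = 3.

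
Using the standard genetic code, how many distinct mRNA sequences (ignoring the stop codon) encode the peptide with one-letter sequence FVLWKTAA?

Phe: 2 codons.
Val: 4 codons.
Leu: 6 codons.
Trp: 1 codon.
Lys: 2 codons.
Thr: 4 codons.
Ala: 4 codons.
Ala: 4 codons.
2 × 4 × 6 × 1 × 2 × 4 × 4 × 4 = 6144.

6144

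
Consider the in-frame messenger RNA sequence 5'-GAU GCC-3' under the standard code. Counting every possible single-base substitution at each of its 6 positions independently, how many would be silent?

4

Codon 1 (GAU, Asp): 1 synonymous substitution.
Codon 2 (GCC, Ala): 3 synonymous substitutions.
Total: 1 + 3 = 4.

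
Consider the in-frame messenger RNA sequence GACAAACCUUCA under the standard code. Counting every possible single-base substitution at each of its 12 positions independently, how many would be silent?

8

Codon 1 (GAC, Asp): 1 synonymous substitution.
Codon 2 (AAA, Lys): 1 synonymous substitution.
Codon 3 (CCU, Pro): 3 synonymous substitutions.
Codon 4 (UCA, Ser): 3 synonymous substitutions.
Total: 1 + 1 + 3 + 3 = 8.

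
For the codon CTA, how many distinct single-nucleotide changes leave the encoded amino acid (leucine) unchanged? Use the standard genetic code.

4

Position 1: TTA → 1 synonymous.
Position 2: none → 0 synonymous.
Position 3: CTT, CTC, CTG → 3 synonymous.
Total: 1 + 0 + 3 = 4.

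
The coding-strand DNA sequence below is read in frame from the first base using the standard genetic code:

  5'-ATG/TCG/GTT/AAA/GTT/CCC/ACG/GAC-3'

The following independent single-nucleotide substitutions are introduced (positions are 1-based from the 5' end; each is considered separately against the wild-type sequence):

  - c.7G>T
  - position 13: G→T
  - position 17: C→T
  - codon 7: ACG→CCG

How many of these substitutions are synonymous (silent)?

Codon 3: GTT (Val) → TTT (Phe) — missense.
Codon 5: GTT (Val) → TTT (Phe) — missense.
Codon 6: CCC (Pro) → CTC (Leu) — missense.
Codon 7: ACG (Thr) → CCG (Pro) — missense.
Synonymous: 0 of 4.

0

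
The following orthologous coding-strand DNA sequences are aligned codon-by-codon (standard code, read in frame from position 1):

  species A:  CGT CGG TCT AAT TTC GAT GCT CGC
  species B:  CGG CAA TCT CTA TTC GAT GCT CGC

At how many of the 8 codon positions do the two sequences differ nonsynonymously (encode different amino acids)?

Codon 1: CGT Arg / CGG Arg — synonymous.
Codon 2: CGG Arg / CAA Gln — nonsynonymous.
Codon 3: TCT Ser / TCT Ser — identical.
Codon 4: AAT Asn / CTA Leu — nonsynonymous.
Codon 5: TTC Phe / TTC Phe — identical.
Codon 6: GAT Asp / GAT Asp — identical.
Codon 7: GCT Ala / GCT Ala — identical.
Codon 8: CGC Arg / CGC Arg — identical.
Nonsynonymous differences: 2.

2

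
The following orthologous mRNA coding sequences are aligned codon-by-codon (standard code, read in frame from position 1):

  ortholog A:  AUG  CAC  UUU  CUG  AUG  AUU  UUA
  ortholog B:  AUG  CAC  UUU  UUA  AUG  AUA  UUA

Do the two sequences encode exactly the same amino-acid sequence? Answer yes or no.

Codon 1: AUG Met / AUG Met — identical.
Codon 2: CAC His / CAC His — identical.
Codon 3: UUU Phe / UUU Phe — identical.
Codon 4: CUG Leu / UUA Leu — synonymous.
Codon 5: AUG Met / AUG Met — identical.
Codon 6: AUU Ile / AUA Ile — synonymous.
Codon 7: UUA Leu / UUA Leu — identical.
Nonsynonymous differences: 0 → same protein.

yes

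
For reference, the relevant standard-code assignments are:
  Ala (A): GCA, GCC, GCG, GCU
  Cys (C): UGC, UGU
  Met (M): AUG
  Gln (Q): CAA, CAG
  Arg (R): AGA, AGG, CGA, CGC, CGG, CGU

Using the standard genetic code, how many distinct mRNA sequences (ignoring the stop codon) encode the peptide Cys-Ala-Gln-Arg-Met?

Cys: 2 codons.
Ala: 4 codons.
Gln: 2 codons.
Arg: 6 codons.
Met: 1 codon.
2 × 4 × 2 × 6 × 1 = 96.

96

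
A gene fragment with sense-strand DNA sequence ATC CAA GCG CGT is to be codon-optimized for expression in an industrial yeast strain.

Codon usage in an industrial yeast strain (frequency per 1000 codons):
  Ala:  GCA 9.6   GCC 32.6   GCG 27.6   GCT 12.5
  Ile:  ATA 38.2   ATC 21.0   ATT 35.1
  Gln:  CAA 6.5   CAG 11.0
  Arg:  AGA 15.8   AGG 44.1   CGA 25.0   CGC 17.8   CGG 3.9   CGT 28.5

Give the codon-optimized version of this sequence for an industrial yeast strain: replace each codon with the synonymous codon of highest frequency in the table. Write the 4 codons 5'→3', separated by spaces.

Codon 1 (Ile): best is ATA at 38.2.
Codon 2 (Gln): best is CAG at 11.0.
Codon 3 (Ala): best is GCC at 32.6.
Codon 4 (Arg): best is AGG at 44.1.

ATA CAG GCC AGG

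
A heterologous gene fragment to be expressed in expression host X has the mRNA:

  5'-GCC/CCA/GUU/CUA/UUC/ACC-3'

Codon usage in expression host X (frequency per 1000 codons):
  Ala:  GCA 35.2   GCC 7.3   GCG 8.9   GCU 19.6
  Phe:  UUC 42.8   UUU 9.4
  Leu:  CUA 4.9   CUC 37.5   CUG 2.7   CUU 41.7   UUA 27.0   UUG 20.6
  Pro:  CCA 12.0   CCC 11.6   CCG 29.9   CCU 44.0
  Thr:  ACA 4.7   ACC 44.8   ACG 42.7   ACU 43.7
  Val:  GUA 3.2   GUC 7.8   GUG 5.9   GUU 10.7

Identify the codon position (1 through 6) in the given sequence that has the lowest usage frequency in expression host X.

4

Codon 1 GCC (Ala): 7.3 per 1000.
Codon 2 CCA (Pro): 12.0 per 1000.
Codon 3 GUU (Val): 10.7 per 1000.
Codon 4 CUA (Leu): 4.9 per 1000.
Codon 5 UUC (Phe): 42.8 per 1000.
Codon 6 ACC (Thr): 44.8 per 1000.
Lowest frequency is 4.9 at codon 4.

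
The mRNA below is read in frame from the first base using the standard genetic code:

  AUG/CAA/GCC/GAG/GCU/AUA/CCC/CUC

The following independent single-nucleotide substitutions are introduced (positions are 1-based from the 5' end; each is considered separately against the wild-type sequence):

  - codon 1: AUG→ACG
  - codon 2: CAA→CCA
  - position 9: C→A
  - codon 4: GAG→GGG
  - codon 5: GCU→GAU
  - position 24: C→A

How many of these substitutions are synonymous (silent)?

Codon 1: AUG (Met) → ACG (Thr) — missense.
Codon 2: CAA (Gln) → CCA (Pro) — missense.
Codon 3: GCC (Ala) → GCA (Ala) — synonymous.
Codon 4: GAG (Glu) → GGG (Gly) — missense.
Codon 5: GCU (Ala) → GAU (Asp) — missense.
Codon 8: CUC (Leu) → CUA (Leu) — synonymous.
Synonymous: 2 of 6.

2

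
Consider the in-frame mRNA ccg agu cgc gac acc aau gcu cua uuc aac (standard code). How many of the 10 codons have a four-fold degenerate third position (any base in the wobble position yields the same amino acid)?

5

Codon 1 CCG (Pro): third position 4-fold.
Codon 2 AGU (Ser): third position 2-fold.
Codon 3 CGC (Arg): third position 4-fold.
Codon 4 GAC (Asp): third position 2-fold.
Codon 5 ACC (Thr): third position 4-fold.
Codon 6 AAU (Asn): third position 2-fold.
Codon 7 GCU (Ala): third position 4-fold.
Codon 8 CUA (Leu): third position 4-fold.
Codon 9 UUC (Phe): third position 2-fold.
Codon 10 AAC (Asn): third position 2-fold.
Four-fold degenerate third positions: 5.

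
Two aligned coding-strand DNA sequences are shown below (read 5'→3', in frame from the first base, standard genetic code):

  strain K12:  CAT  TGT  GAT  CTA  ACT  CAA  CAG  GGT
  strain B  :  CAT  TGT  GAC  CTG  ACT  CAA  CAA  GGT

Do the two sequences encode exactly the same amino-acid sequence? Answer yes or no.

Codon 1: CAT His / CAT His — identical.
Codon 2: TGT Cys / TGT Cys — identical.
Codon 3: GAT Asp / GAC Asp — synonymous.
Codon 4: CTA Leu / CTG Leu — synonymous.
Codon 5: ACT Thr / ACT Thr — identical.
Codon 6: CAA Gln / CAA Gln — identical.
Codon 7: CAG Gln / CAA Gln — synonymous.
Codon 8: GGT Gly / GGT Gly — identical.
Nonsynonymous differences: 0 → same protein.

yes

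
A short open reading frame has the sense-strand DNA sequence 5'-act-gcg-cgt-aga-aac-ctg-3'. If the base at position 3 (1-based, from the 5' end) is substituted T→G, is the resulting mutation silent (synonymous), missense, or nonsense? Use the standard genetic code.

Position 3 falls in codon 1: ACT → Thr.
After the substitution the codon is ACG → Thr.
Both encode Thr, so the change is synonymous.

silent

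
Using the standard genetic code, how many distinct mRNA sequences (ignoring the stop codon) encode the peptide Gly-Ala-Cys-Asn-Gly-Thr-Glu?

Gly: 4 codons.
Ala: 4 codons.
Cys: 2 codons.
Asn: 2 codons.
Gly: 4 codons.
Thr: 4 codons.
Glu: 2 codons.
4 × 4 × 2 × 2 × 4 × 4 × 2 = 2048.

2048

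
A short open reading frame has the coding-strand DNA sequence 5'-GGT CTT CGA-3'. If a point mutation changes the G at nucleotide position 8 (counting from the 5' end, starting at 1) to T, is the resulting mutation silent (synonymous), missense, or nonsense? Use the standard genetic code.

missense

Position 8 falls in codon 3: CGA → Arg.
After the substitution the codon is CTA → Leu.
Arg ≠ Leu, so this is a missense mutation.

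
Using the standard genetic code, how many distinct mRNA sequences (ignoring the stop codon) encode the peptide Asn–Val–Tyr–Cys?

Asn: 2 codons.
Val: 4 codons.
Tyr: 2 codons.
Cys: 2 codons.
2 × 4 × 2 × 2 = 32.

32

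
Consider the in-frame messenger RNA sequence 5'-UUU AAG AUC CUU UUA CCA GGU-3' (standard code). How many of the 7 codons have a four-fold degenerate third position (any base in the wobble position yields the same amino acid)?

Codon 1 UUU (Phe): third position 2-fold.
Codon 2 AAG (Lys): third position 2-fold.
Codon 3 AUC (Ile): third position 3-fold.
Codon 4 CUU (Leu): third position 4-fold.
Codon 5 UUA (Leu): third position 2-fold.
Codon 6 CCA (Pro): third position 4-fold.
Codon 7 GGU (Gly): third position 4-fold.
Four-fold degenerate third positions: 3.

3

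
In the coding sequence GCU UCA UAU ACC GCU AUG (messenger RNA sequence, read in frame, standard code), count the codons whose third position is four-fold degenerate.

Codon 1 GCU (Ala): third position 4-fold.
Codon 2 UCA (Ser): third position 4-fold.
Codon 3 UAU (Tyr): third position 2-fold.
Codon 4 ACC (Thr): third position 4-fold.
Codon 5 GCU (Ala): third position 4-fold.
Codon 6 AUG (Met): third position 1-fold.
Four-fold degenerate third positions: 4.

4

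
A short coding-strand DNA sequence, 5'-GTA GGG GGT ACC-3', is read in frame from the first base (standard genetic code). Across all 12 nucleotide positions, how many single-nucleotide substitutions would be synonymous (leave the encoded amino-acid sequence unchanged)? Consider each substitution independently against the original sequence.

Codon 1 (GTA, Val): 3 synonymous substitutions.
Codon 2 (GGG, Gly): 3 synonymous substitutions.
Codon 3 (GGT, Gly): 3 synonymous substitutions.
Codon 4 (ACC, Thr): 3 synonymous substitutions.
Total: 3 + 3 + 3 + 3 = 12.

12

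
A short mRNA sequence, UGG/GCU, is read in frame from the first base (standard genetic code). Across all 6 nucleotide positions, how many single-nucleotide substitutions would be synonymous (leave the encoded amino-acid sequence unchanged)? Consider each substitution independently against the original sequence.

3

Codon 1 (UGG, Trp): 0 synonymous substitutions.
Codon 2 (GCU, Ala): 3 synonymous substitutions.
Total: 0 + 3 = 3.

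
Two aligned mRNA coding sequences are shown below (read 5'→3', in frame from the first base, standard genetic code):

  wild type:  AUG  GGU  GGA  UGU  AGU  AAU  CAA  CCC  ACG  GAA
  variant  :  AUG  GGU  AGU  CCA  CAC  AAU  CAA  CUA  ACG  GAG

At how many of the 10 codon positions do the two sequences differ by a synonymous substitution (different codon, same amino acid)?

Codon 1: AUG Met / AUG Met — identical.
Codon 2: GGU Gly / GGU Gly — identical.
Codon 3: GGA Gly / AGU Ser — nonsynonymous.
Codon 4: UGU Cys / CCA Pro — nonsynonymous.
Codon 5: AGU Ser / CAC His — nonsynonymous.
Codon 6: AAU Asn / AAU Asn — identical.
Codon 7: CAA Gln / CAA Gln — identical.
Codon 8: CCC Pro / CUA Leu — nonsynonymous.
Codon 9: ACG Thr / ACG Thr — identical.
Codon 10: GAA Glu / GAG Glu — synonymous.
Synonymous differences: 1.

1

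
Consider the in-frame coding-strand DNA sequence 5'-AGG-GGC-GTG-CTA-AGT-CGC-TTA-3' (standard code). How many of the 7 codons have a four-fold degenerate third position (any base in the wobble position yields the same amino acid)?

4

Codon 1 AGG (Arg): third position 2-fold.
Codon 2 GGC (Gly): third position 4-fold.
Codon 3 GTG (Val): third position 4-fold.
Codon 4 CTA (Leu): third position 4-fold.
Codon 5 AGT (Ser): third position 2-fold.
Codon 6 CGC (Arg): third position 4-fold.
Codon 7 TTA (Leu): third position 2-fold.
Four-fold degenerate third positions: 4.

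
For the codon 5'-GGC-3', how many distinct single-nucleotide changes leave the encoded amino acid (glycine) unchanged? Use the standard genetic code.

Position 1: none → 0 synonymous.
Position 2: none → 0 synonymous.
Position 3: GGT, GGA, GGG → 3 synonymous.
Total: 0 + 0 + 3 = 3.

3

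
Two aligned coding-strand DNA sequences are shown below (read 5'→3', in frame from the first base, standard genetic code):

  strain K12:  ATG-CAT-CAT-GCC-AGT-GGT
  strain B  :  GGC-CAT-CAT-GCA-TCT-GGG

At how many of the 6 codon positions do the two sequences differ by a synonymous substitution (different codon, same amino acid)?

3

Codon 1: ATG Met / GGC Gly — nonsynonymous.
Codon 2: CAT His / CAT His — identical.
Codon 3: CAT His / CAT His — identical.
Codon 4: GCC Ala / GCA Ala — synonymous.
Codon 5: AGT Ser / TCT Ser — synonymous.
Codon 6: GGT Gly / GGG Gly — synonymous.
Synonymous differences: 3.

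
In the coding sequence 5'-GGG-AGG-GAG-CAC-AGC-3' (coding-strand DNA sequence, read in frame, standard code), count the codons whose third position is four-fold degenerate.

Codon 1 GGG (Gly): third position 4-fold.
Codon 2 AGG (Arg): third position 2-fold.
Codon 3 GAG (Glu): third position 2-fold.
Codon 4 CAC (His): third position 2-fold.
Codon 5 AGC (Ser): third position 2-fold.
Four-fold degenerate third positions: 1.

1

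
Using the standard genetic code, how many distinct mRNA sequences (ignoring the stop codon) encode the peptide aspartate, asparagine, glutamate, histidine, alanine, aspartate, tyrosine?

Asp: 2 codons.
Asn: 2 codons.
Glu: 2 codons.
His: 2 codons.
Ala: 4 codons.
Asp: 2 codons.
Tyr: 2 codons.
2 × 2 × 2 × 2 × 4 × 2 × 2 = 256.

256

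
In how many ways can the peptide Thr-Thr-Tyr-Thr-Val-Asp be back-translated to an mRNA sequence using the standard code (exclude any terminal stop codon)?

Thr: 4 codons.
Thr: 4 codons.
Tyr: 2 codons.
Thr: 4 codons.
Val: 4 codons.
Asp: 2 codons.
4 × 4 × 2 × 4 × 4 × 2 = 1024.

1024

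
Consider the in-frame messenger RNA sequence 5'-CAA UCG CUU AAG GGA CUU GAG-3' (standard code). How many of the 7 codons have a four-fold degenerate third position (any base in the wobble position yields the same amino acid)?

Codon 1 CAA (Gln): third position 2-fold.
Codon 2 UCG (Ser): third position 4-fold.
Codon 3 CUU (Leu): third position 4-fold.
Codon 4 AAG (Lys): third position 2-fold.
Codon 5 GGA (Gly): third position 4-fold.
Codon 6 CUU (Leu): third position 4-fold.
Codon 7 GAG (Glu): third position 2-fold.
Four-fold degenerate third positions: 4.

4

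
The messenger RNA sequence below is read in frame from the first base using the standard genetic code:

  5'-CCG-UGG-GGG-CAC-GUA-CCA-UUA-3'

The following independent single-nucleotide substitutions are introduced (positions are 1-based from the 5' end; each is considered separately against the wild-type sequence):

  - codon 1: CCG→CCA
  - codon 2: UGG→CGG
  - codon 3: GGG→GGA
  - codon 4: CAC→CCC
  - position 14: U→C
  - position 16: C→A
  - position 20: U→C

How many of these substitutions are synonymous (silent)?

2

Codon 1: CCG (Pro) → CCA (Pro) — synonymous.
Codon 2: UGG (Trp) → CGG (Arg) — missense.
Codon 3: GGG (Gly) → GGA (Gly) — synonymous.
Codon 4: CAC (His) → CCC (Pro) — missense.
Codon 5: GUA (Val) → GCA (Ala) — missense.
Codon 6: CCA (Pro) → ACA (Thr) — missense.
Codon 7: UUA (Leu) → UCA (Ser) — missense.
Synonymous: 2 of 7.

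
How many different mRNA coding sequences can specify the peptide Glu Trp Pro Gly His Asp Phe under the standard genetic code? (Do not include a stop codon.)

256

Glu: 2 codons.
Trp: 1 codon.
Pro: 4 codons.
Gly: 4 codons.
His: 2 codons.
Asp: 2 codons.
Phe: 2 codons.
2 × 1 × 4 × 4 × 2 × 2 × 2 = 256.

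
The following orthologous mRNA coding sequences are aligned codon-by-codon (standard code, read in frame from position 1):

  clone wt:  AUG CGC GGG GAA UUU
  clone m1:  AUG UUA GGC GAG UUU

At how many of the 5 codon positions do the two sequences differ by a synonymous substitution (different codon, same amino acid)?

2

Codon 1: AUG Met / AUG Met — identical.
Codon 2: CGC Arg / UUA Leu — nonsynonymous.
Codon 3: GGG Gly / GGC Gly — synonymous.
Codon 4: GAA Glu / GAG Glu — synonymous.
Codon 5: UUU Phe / UUU Phe — identical.
Synonymous differences: 2.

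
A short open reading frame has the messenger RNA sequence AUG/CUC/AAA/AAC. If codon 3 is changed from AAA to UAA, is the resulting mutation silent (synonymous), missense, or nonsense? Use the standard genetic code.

nonsense

Position 7 falls in codon 3: AAA → Lys.
After the substitution the codon is UAA → Stop.
The new codon is a stop codon, so this is a nonsense mutation.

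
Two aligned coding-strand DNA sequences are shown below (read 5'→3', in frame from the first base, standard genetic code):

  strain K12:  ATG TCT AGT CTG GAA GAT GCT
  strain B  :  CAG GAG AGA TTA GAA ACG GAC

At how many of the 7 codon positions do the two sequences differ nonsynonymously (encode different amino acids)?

Codon 1: ATG Met / CAG Gln — nonsynonymous.
Codon 2: TCT Ser / GAG Glu — nonsynonymous.
Codon 3: AGT Ser / AGA Arg — nonsynonymous.
Codon 4: CTG Leu / TTA Leu — synonymous.
Codon 5: GAA Glu / GAA Glu — identical.
Codon 6: GAT Asp / ACG Thr — nonsynonymous.
Codon 7: GCT Ala / GAC Asp — nonsynonymous.
Nonsynonymous differences: 5.

5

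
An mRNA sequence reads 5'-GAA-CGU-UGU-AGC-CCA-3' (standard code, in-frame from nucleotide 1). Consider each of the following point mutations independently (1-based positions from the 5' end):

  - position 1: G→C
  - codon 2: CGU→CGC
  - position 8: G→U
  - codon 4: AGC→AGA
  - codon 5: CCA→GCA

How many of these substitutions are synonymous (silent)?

1

Codon 1: GAA (Glu) → CAA (Gln) — missense.
Codon 2: CGU (Arg) → CGC (Arg) — synonymous.
Codon 3: UGU (Cys) → UUU (Phe) — missense.
Codon 4: AGC (Ser) → AGA (Arg) — missense.
Codon 5: CCA (Pro) → GCA (Ala) — missense.
Synonymous: 1 of 5.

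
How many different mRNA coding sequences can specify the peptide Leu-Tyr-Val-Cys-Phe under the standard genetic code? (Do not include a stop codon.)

Leu: 6 codons.
Tyr: 2 codons.
Val: 4 codons.
Cys: 2 codons.
Phe: 2 codons.
6 × 2 × 4 × 2 × 2 = 192.

192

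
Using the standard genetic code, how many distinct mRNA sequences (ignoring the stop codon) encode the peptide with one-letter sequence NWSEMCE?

Asn: 2 codons.
Trp: 1 codon.
Ser: 6 codons.
Glu: 2 codons.
Met: 1 codon.
Cys: 2 codons.
Glu: 2 codons.
2 × 1 × 6 × 2 × 1 × 2 × 2 = 96.

96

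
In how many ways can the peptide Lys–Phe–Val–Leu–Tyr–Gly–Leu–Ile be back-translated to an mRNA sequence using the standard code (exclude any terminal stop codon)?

13824

Lys: 2 codons.
Phe: 2 codons.
Val: 4 codons.
Leu: 6 codons.
Tyr: 2 codons.
Gly: 4 codons.
Leu: 6 codons.
Ile: 3 codons.
2 × 2 × 4 × 6 × 2 × 4 × 6 × 3 = 13824.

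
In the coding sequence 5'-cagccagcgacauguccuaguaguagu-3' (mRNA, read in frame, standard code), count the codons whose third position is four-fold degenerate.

Codon 1 CAG (Gln): third position 2-fold.
Codon 2 CCA (Pro): third position 4-fold.
Codon 3 GCG (Ala): third position 4-fold.
Codon 4 ACA (Thr): third position 4-fold.
Codon 5 UGU (Cys): third position 2-fold.
Codon 6 CCU (Pro): third position 4-fold.
Codon 7 AGU (Ser): third position 2-fold.
Codon 8 AGU (Ser): third position 2-fold.
Codon 9 AGU (Ser): third position 2-fold.
Four-fold degenerate third positions: 4.

4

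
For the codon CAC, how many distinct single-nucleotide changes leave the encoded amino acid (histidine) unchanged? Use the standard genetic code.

1

Position 1: none → 0 synonymous.
Position 2: none → 0 synonymous.
Position 3: CAU → 1 synonymous.
Total: 0 + 0 + 1 = 1.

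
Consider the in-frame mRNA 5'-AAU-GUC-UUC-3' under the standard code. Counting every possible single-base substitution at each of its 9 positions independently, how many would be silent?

Codon 1 (AAU, Asn): 1 synonymous substitution.
Codon 2 (GUC, Val): 3 synonymous substitutions.
Codon 3 (UUC, Phe): 1 synonymous substitution.
Total: 1 + 3 + 1 = 5.

5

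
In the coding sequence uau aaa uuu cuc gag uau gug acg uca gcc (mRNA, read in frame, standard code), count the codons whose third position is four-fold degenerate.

5

Codon 1 UAU (Tyr): third position 2-fold.
Codon 2 AAA (Lys): third position 2-fold.
Codon 3 UUU (Phe): third position 2-fold.
Codon 4 CUC (Leu): third position 4-fold.
Codon 5 GAG (Glu): third position 2-fold.
Codon 6 UAU (Tyr): third position 2-fold.
Codon 7 GUG (Val): third position 4-fold.
Codon 8 ACG (Thr): third position 4-fold.
Codon 9 UCA (Ser): third position 4-fold.
Codon 10 GCC (Ala): third position 4-fold.
Four-fold degenerate third positions: 5.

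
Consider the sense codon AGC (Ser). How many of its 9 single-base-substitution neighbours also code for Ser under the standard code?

Position 1: none → 0 synonymous.
Position 2: none → 0 synonymous.
Position 3: AGT → 1 synonymous.
Total: 0 + 0 + 1 = 1.

1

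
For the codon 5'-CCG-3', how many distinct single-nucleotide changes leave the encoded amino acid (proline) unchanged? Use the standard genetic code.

Position 1: none → 0 synonymous.
Position 2: none → 0 synonymous.
Position 3: CCU, CCC, CCA → 3 synonymous.
Total: 0 + 0 + 3 = 3.

3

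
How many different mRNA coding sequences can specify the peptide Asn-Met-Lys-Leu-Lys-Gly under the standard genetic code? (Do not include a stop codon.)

192

Asn: 2 codons.
Met: 1 codon.
Lys: 2 codons.
Leu: 6 codons.
Lys: 2 codons.
Gly: 4 codons.
2 × 1 × 2 × 6 × 2 × 4 = 192.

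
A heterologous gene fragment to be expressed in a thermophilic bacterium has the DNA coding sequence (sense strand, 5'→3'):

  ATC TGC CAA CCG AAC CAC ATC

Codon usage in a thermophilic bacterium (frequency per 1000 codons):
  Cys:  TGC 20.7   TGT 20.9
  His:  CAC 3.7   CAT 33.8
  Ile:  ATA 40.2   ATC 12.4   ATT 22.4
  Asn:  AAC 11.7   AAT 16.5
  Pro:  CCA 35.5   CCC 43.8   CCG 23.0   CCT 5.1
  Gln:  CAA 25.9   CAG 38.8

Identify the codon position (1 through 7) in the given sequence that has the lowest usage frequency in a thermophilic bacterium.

6

Codon 1 ATC (Ile): 12.4 per 1000.
Codon 2 TGC (Cys): 20.7 per 1000.
Codon 3 CAA (Gln): 25.9 per 1000.
Codon 4 CCG (Pro): 23.0 per 1000.
Codon 5 AAC (Asn): 11.7 per 1000.
Codon 6 CAC (His): 3.7 per 1000.
Codon 7 ATC (Ile): 12.4 per 1000.
Lowest frequency is 3.7 at codon 6.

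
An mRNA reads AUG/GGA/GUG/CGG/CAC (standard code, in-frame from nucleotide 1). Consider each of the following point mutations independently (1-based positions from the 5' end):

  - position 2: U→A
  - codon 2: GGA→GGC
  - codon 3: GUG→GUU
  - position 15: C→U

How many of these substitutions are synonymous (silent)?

Codon 1: AUG (Met) → AAG (Lys) — missense.
Codon 2: GGA (Gly) → GGC (Gly) — synonymous.
Codon 3: GUG (Val) → GUU (Val) — synonymous.
Codon 5: CAC (His) → CAU (His) — synonymous.
Synonymous: 3 of 4.

3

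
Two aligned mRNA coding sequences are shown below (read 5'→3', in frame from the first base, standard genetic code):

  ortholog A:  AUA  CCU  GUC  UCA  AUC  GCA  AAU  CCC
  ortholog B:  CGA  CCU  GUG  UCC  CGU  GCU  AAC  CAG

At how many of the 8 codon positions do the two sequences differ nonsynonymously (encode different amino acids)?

Codon 1: AUA Ile / CGA Arg — nonsynonymous.
Codon 2: CCU Pro / CCU Pro — identical.
Codon 3: GUC Val / GUG Val — synonymous.
Codon 4: UCA Ser / UCC Ser — synonymous.
Codon 5: AUC Ile / CGU Arg — nonsynonymous.
Codon 6: GCA Ala / GCU Ala — synonymous.
Codon 7: AAU Asn / AAC Asn — synonymous.
Codon 8: CCC Pro / CAG Gln — nonsynonymous.
Nonsynonymous differences: 3.

3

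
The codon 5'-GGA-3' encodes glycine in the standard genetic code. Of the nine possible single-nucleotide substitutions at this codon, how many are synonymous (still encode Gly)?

3

Position 1: none → 0 synonymous.
Position 2: none → 0 synonymous.
Position 3: GGU, GGC, GGG → 3 synonymous.
Total: 0 + 0 + 3 = 3.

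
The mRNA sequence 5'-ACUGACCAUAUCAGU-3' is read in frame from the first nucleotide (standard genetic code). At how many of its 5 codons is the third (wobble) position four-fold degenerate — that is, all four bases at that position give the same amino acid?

1

Codon 1 ACU (Thr): third position 4-fold.
Codon 2 GAC (Asp): third position 2-fold.
Codon 3 CAU (His): third position 2-fold.
Codon 4 AUC (Ile): third position 3-fold.
Codon 5 AGU (Ser): third position 2-fold.
Four-fold degenerate third positions: 1.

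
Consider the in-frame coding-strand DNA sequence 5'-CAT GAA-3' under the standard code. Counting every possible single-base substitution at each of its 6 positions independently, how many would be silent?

Codon 1 (CAT, His): 1 synonymous substitution.
Codon 2 (GAA, Glu): 1 synonymous substitution.
Total: 1 + 1 = 2.

2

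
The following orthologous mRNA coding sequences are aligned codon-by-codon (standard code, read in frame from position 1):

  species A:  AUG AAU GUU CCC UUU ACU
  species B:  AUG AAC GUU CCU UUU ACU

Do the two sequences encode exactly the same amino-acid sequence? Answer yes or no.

yes

Codon 1: AUG Met / AUG Met — identical.
Codon 2: AAU Asn / AAC Asn — synonymous.
Codon 3: GUU Val / GUU Val — identical.
Codon 4: CCC Pro / CCU Pro — synonymous.
Codon 5: UUU Phe / UUU Phe — identical.
Codon 6: ACU Thr / ACU Thr — identical.
Nonsynonymous differences: 0 → same protein.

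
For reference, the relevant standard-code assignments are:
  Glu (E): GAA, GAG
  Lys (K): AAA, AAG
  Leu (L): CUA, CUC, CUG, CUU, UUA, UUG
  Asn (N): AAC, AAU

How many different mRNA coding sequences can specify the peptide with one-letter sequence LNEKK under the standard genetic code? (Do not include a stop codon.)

Leu: 6 codons.
Asn: 2 codons.
Glu: 2 codons.
Lys: 2 codons.
Lys: 2 codons.
6 × 2 × 2 × 2 × 2 = 96.

96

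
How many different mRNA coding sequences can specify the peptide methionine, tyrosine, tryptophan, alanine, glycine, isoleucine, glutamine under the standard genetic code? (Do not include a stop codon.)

192

Met: 1 codon.
Tyr: 2 codons.
Trp: 1 codon.
Ala: 4 codons.
Gly: 4 codons.
Ile: 3 codons.
Gln: 2 codons.
1 × 2 × 1 × 4 × 4 × 3 × 2 = 192.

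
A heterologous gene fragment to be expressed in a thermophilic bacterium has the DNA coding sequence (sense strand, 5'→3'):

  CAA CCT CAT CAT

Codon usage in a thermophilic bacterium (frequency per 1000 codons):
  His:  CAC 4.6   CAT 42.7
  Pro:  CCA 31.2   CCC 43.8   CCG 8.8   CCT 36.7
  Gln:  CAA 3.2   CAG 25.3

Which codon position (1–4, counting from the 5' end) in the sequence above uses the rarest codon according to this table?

1

Codon 1 CAA (Gln): 3.2 per 1000.
Codon 2 CCT (Pro): 36.7 per 1000.
Codon 3 CAT (His): 42.7 per 1000.
Codon 4 CAT (His): 42.7 per 1000.
Lowest frequency is 3.2 at codon 1.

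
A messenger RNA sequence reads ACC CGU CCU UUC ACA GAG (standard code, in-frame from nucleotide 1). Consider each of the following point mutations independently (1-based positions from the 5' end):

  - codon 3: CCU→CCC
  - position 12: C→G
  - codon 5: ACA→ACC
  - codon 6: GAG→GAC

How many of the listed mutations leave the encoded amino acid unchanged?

2

Codon 3: CCU (Pro) → CCC (Pro) — synonymous.
Codon 4: UUC (Phe) → UUG (Leu) — missense.
Codon 5: ACA (Thr) → ACC (Thr) — synonymous.
Codon 6: GAG (Glu) → GAC (Asp) — missense.
Synonymous: 2 of 4.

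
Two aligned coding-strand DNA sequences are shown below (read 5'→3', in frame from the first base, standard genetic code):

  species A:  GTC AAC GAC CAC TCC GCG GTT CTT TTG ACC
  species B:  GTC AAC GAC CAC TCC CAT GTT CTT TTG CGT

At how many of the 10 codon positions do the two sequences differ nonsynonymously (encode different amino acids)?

Codon 1: GTC Val / GTC Val — identical.
Codon 2: AAC Asn / AAC Asn — identical.
Codon 3: GAC Asp / GAC Asp — identical.
Codon 4: CAC His / CAC His — identical.
Codon 5: TCC Ser / TCC Ser — identical.
Codon 6: GCG Ala / CAT His — nonsynonymous.
Codon 7: GTT Val / GTT Val — identical.
Codon 8: CTT Leu / CTT Leu — identical.
Codon 9: TTG Leu / TTG Leu — identical.
Codon 10: ACC Thr / CGT Arg — nonsynonymous.
Nonsynonymous differences: 2.

2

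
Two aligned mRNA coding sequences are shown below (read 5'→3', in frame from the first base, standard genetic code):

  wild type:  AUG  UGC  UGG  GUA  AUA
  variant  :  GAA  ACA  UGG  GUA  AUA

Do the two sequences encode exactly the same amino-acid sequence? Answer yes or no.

Codon 1: AUG Met / GAA Glu — nonsynonymous.
Codon 2: UGC Cys / ACA Thr — nonsynonymous.
Codon 3: UGG Trp / UGG Trp — identical.
Codon 4: GUA Val / GUA Val — identical.
Codon 5: AUA Ile / AUA Ile — identical.
Nonsynonymous differences: 2 → different protein.

no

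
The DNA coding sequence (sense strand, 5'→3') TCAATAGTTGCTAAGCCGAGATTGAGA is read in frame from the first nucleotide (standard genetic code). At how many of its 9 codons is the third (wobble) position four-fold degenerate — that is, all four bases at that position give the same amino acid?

4

Codon 1 TCA (Ser): third position 4-fold.
Codon 2 ATA (Ile): third position 3-fold.
Codon 3 GTT (Val): third position 4-fold.
Codon 4 GCT (Ala): third position 4-fold.
Codon 5 AAG (Lys): third position 2-fold.
Codon 6 CCG (Pro): third position 4-fold.
Codon 7 AGA (Arg): third position 2-fold.
Codon 8 TTG (Leu): third position 2-fold.
Codon 9 AGA (Arg): third position 2-fold.
Four-fold degenerate third positions: 4.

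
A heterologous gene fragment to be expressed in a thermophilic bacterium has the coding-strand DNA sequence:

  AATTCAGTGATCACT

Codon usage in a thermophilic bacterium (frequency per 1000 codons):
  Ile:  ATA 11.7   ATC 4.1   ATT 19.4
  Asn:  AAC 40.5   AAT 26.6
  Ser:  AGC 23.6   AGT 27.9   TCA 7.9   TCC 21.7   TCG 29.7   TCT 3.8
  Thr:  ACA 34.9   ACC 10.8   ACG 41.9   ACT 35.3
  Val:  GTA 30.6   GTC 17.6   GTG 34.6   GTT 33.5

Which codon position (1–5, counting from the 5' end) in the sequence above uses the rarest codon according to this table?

4

Codon 1 AAT (Asn): 26.6 per 1000.
Codon 2 TCA (Ser): 7.9 per 1000.
Codon 3 GTG (Val): 34.6 per 1000.
Codon 4 ATC (Ile): 4.1 per 1000.
Codon 5 ACT (Thr): 35.3 per 1000.
Lowest frequency is 4.1 at codon 4.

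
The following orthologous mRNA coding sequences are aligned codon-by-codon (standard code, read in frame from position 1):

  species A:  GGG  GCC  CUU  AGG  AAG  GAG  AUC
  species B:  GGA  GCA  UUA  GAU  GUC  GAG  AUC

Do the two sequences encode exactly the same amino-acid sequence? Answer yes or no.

Codon 1: GGG Gly / GGA Gly — synonymous.
Codon 2: GCC Ala / GCA Ala — synonymous.
Codon 3: CUU Leu / UUA Leu — synonymous.
Codon 4: AGG Arg / GAU Asp — nonsynonymous.
Codon 5: AAG Lys / GUC Val — nonsynonymous.
Codon 6: GAG Glu / GAG Glu — identical.
Codon 7: AUC Ile / AUC Ile — identical.
Nonsynonymous differences: 2 → different protein.

no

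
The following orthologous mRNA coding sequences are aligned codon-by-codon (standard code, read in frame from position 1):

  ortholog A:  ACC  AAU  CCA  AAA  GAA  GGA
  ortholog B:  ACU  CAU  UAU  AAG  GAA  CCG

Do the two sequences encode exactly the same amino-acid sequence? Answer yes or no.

no

Codon 1: ACC Thr / ACU Thr — synonymous.
Codon 2: AAU Asn / CAU His — nonsynonymous.
Codon 3: CCA Pro / UAU Tyr — nonsynonymous.
Codon 4: AAA Lys / AAG Lys — synonymous.
Codon 5: GAA Glu / GAA Glu — identical.
Codon 6: GGA Gly / CCG Pro — nonsynonymous.
Nonsynonymous differences: 3 → different protein.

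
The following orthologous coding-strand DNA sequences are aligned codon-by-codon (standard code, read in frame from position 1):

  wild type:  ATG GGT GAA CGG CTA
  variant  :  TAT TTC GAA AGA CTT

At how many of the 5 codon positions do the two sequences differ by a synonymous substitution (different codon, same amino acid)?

2

Codon 1: ATG Met / TAT Tyr — nonsynonymous.
Codon 2: GGT Gly / TTC Phe — nonsynonymous.
Codon 3: GAA Glu / GAA Glu — identical.
Codon 4: CGG Arg / AGA Arg — synonymous.
Codon 5: CTA Leu / CTT Leu — synonymous.
Synonymous differences: 2.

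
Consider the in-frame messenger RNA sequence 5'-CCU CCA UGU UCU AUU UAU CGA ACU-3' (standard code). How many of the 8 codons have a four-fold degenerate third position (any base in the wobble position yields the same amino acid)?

Codon 1 CCU (Pro): third position 4-fold.
Codon 2 CCA (Pro): third position 4-fold.
Codon 3 UGU (Cys): third position 2-fold.
Codon 4 UCU (Ser): third position 4-fold.
Codon 5 AUU (Ile): third position 3-fold.
Codon 6 UAU (Tyr): third position 2-fold.
Codon 7 CGA (Arg): third position 4-fold.
Codon 8 ACU (Thr): third position 4-fold.
Four-fold degenerate third positions: 5.

5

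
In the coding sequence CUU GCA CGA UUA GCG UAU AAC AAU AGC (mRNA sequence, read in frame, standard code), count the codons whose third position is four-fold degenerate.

Codon 1 CUU (Leu): third position 4-fold.
Codon 2 GCA (Ala): third position 4-fold.
Codon 3 CGA (Arg): third position 4-fold.
Codon 4 UUA (Leu): third position 2-fold.
Codon 5 GCG (Ala): third position 4-fold.
Codon 6 UAU (Tyr): third position 2-fold.
Codon 7 AAC (Asn): third position 2-fold.
Codon 8 AAU (Asn): third position 2-fold.
Codon 9 AGC (Ser): third position 2-fold.
Four-fold degenerate third positions: 4.

4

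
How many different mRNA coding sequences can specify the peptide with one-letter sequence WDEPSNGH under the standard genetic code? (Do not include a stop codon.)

1536

Trp: 1 codon.
Asp: 2 codons.
Glu: 2 codons.
Pro: 4 codons.
Ser: 6 codons.
Asn: 2 codons.
Gly: 4 codons.
His: 2 codons.
1 × 2 × 2 × 4 × 6 × 2 × 4 × 2 = 1536.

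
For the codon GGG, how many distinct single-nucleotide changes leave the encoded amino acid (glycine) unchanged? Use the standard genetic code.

Position 1: none → 0 synonymous.
Position 2: none → 0 synonymous.
Position 3: GGU, GGC, GGA → 3 synonymous.
Total: 0 + 0 + 3 = 3.

3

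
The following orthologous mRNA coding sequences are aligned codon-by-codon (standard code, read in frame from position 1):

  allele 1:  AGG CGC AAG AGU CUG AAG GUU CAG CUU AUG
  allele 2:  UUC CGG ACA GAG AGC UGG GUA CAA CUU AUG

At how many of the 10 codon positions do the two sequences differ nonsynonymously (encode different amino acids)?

5

Codon 1: AGG Arg / UUC Phe — nonsynonymous.
Codon 2: CGC Arg / CGG Arg — synonymous.
Codon 3: AAG Lys / ACA Thr — nonsynonymous.
Codon 4: AGU Ser / GAG Glu — nonsynonymous.
Codon 5: CUG Leu / AGC Ser — nonsynonymous.
Codon 6: AAG Lys / UGG Trp — nonsynonymous.
Codon 7: GUU Val / GUA Val — synonymous.
Codon 8: CAG Gln / CAA Gln — synonymous.
Codon 9: CUU Leu / CUU Leu — identical.
Codon 10: AUG Met / AUG Met — identical.
Nonsynonymous differences: 5.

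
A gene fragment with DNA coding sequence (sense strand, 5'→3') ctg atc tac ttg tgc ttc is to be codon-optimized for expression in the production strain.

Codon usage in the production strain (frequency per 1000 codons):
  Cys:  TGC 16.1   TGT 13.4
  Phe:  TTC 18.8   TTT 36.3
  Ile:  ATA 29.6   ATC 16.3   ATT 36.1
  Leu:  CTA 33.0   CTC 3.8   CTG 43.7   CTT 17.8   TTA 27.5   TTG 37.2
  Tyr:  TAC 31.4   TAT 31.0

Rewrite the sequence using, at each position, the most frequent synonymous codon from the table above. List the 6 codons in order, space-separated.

Codon 1 (Leu): best is CTG at 43.7.
Codon 2 (Ile): best is ATT at 36.1.
Codon 3 (Tyr): best is TAC at 31.4.
Codon 4 (Leu): best is CTG at 43.7.
Codon 5 (Cys): best is TGC at 16.1.
Codon 6 (Phe): best is TTT at 36.3.

CTG ATT TAC CTG TGC TTT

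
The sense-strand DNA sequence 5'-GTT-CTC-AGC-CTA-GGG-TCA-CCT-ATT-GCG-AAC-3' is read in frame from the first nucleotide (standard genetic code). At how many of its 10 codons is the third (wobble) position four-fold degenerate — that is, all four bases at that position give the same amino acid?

Codon 1 GTT (Val): third position 4-fold.
Codon 2 CTC (Leu): third position 4-fold.
Codon 3 AGC (Ser): third position 2-fold.
Codon 4 CTA (Leu): third position 4-fold.
Codon 5 GGG (Gly): third position 4-fold.
Codon 6 TCA (Ser): third position 4-fold.
Codon 7 CCT (Pro): third position 4-fold.
Codon 8 ATT (Ile): third position 3-fold.
Codon 9 GCG (Ala): third position 4-fold.
Codon 10 AAC (Asn): third position 2-fold.
Four-fold degenerate third positions: 7.

7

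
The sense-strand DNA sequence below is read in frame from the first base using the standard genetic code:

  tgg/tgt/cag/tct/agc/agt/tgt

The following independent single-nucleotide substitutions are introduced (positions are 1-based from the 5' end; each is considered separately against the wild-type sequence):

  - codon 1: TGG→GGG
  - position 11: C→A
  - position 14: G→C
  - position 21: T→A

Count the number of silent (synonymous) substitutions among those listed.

0

Codon 1: TGG (Trp) → GGG (Gly) — missense.
Codon 4: TCT (Ser) → TAT (Tyr) — missense.
Codon 5: AGC (Ser) → ACC (Thr) — missense.
Codon 7: TGT (Cys) → TGA (Stop) — nonsense.
Synonymous: 0 of 4.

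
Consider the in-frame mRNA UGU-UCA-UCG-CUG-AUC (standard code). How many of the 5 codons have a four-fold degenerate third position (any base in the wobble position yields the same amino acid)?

Codon 1 UGU (Cys): third position 2-fold.
Codon 2 UCA (Ser): third position 4-fold.
Codon 3 UCG (Ser): third position 4-fold.
Codon 4 CUG (Leu): third position 4-fold.
Codon 5 AUC (Ile): third position 3-fold.
Four-fold degenerate third positions: 3.

3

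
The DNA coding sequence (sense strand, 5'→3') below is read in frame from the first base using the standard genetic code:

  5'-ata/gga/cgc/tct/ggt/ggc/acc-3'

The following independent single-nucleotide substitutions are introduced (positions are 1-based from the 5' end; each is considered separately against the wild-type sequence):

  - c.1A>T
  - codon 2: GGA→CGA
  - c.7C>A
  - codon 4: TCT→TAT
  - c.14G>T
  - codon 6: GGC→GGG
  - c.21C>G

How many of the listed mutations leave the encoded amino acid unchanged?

2

Codon 1: ATA (Ile) → TTA (Leu) — missense.
Codon 2: GGA (Gly) → CGA (Arg) — missense.
Codon 3: CGC (Arg) → AGC (Ser) — missense.
Codon 4: TCT (Ser) → TAT (Tyr) — missense.
Codon 5: GGT (Gly) → GTT (Val) — missense.
Codon 6: GGC (Gly) → GGG (Gly) — synonymous.
Codon 7: ACC (Thr) → ACG (Thr) — synonymous.
Synonymous: 2 of 7.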